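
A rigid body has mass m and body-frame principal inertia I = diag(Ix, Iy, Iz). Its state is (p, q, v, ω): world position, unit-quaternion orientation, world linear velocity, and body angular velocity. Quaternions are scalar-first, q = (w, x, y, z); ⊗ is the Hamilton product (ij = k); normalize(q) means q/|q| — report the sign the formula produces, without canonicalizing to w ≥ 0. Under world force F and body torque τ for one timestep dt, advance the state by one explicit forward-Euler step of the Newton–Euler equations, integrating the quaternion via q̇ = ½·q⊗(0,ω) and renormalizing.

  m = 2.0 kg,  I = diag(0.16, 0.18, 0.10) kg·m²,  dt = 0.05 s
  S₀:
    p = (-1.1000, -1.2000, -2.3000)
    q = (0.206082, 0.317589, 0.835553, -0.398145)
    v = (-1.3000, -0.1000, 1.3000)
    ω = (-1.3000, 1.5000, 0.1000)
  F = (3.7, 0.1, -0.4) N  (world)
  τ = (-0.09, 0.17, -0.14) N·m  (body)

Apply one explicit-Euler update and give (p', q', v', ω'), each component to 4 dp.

precession coupling ω×(Iω) = (-0.0120, -0.0078, -0.0390)
angular accel α = (-0.4875, 0.9878, -1.0100)
ω' = ω + α·dt = (-1.3244, 1.5494, 0.0495)
Hamilton product q⊗(0,ω) = (-0.8006493, 0.4128662, 0.7949526, 1.5832106)
q + ½dt·q⊗(0,ω), renormalized = (0.1858, 0.3275, 0.8544, -0.3581)
a = (1.8500, 0.0500, -0.2000)
new position p' = (-1.1650, -1.2050, -2.2350)
v + (F/m)dt = (-1.2075, -0.0975, 1.2900)

p' = (-1.1650, -1.2050, -2.2350)
q' = (0.1858, 0.3275, 0.8544, -0.3581)
v' = (-1.2075, -0.0975, 1.2900)
ω' = (-1.3244, 1.5494, 0.0495)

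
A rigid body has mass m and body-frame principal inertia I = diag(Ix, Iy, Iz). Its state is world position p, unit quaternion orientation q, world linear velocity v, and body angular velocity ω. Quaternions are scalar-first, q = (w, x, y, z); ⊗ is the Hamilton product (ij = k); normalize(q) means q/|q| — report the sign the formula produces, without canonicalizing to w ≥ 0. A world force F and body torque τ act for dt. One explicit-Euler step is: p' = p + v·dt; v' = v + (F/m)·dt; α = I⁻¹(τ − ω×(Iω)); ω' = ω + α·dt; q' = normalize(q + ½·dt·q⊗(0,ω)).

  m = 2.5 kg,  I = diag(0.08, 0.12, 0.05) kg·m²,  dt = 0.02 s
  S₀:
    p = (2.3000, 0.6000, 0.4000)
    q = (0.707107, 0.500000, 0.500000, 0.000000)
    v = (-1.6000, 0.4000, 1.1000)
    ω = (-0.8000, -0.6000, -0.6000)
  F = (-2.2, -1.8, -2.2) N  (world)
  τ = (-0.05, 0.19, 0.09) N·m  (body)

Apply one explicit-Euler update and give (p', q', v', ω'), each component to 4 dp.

p' = (2.2680, 0.6080, 0.4220)
q' = (0.7141, 0.4913, 0.4987, -0.0032)
v' = (-1.6176, 0.3856, 1.0824)
ω' = (-0.8062, -0.5707, -0.5717)

precession coupling ω×(Iω) = (-0.0252, 0.0144, 0.0192)
(τ − ω×Iω)/I = (-0.3100, 1.4633, 1.4160)
new body rate ω' = (-0.8062, -0.5707, -0.5717)
q⊗(0,ω) = (0.7000000, -0.8656856, -0.1242642, -0.3242642)
q' = normalize(q + ½dt·q⊗(0,ω)) = (0.7141, 0.4913, 0.4987, -0.0032)
a = (-0.8800, -0.7200, -0.8800)
p + v·dt = (2.2680, 0.6080, 0.4220)
new velocity v' = (-1.6176, 0.3856, 1.0824)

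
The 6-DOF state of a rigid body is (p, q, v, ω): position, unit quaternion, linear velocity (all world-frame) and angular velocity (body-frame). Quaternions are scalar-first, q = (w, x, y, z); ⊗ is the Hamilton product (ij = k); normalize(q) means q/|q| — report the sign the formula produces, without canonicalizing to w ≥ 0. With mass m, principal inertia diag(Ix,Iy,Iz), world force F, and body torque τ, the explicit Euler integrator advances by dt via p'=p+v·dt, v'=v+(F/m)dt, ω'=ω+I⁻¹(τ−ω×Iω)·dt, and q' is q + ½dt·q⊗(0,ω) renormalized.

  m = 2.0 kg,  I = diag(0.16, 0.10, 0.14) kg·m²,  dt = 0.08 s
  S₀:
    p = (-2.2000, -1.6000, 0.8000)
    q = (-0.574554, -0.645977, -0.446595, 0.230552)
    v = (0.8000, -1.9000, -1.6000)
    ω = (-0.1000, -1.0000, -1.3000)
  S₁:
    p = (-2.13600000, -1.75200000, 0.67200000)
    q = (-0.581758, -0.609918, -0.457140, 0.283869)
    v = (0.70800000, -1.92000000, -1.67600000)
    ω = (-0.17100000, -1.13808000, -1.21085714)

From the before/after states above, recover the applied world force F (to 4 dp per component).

F = (-2.3000, -0.5000, -1.9000)

Δv = v₁−v₀ = (-0.09200000, -0.02000000, -0.07600000)
applied force F = (-2.3000, -0.5000, -1.9000)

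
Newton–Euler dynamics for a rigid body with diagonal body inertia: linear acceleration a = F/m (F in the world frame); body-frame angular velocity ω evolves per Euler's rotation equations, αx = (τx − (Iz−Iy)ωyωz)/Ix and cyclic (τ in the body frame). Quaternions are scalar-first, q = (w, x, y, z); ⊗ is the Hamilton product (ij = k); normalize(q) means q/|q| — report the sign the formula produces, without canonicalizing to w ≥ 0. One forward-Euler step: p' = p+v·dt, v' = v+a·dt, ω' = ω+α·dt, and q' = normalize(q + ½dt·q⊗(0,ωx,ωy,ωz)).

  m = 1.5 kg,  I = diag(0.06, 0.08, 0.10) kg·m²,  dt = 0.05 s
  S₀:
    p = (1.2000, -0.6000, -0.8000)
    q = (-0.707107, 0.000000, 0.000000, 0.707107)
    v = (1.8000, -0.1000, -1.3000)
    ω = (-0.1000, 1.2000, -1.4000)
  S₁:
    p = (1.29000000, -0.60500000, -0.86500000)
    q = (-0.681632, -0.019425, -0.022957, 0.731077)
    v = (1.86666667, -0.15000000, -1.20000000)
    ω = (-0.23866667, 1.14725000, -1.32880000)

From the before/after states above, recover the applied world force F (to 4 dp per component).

Δv = v₁−v₀ = (0.06666667, -0.05000000, 0.10000000)
applied force F = (2.0000, -1.5000, 3.0000)

F = (2.0000, -1.5000, 3.0000)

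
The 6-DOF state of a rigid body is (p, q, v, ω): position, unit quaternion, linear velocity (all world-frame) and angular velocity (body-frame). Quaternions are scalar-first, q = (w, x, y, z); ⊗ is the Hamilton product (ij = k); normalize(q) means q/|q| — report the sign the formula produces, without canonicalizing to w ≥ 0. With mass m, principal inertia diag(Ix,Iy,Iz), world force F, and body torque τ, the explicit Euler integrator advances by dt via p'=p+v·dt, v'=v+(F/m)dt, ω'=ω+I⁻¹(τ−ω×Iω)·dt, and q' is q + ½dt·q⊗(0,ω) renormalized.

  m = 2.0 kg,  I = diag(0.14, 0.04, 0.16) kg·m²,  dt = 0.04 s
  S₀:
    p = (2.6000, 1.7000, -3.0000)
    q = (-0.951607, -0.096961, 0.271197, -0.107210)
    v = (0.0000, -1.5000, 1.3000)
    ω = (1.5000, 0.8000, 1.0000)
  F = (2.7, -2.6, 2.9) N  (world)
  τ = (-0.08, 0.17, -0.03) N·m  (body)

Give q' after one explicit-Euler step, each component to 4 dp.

q' = (-0.9502, -0.1183, 0.2545, -0.1358)

q⊗(0,ω) = (0.0356939, -1.0704455, -0.8251396, -1.4359713)
q' = normalize(q + ½dt·q⊗(0,ω)) = (-0.9502, -0.1183, 0.2545, -0.1358)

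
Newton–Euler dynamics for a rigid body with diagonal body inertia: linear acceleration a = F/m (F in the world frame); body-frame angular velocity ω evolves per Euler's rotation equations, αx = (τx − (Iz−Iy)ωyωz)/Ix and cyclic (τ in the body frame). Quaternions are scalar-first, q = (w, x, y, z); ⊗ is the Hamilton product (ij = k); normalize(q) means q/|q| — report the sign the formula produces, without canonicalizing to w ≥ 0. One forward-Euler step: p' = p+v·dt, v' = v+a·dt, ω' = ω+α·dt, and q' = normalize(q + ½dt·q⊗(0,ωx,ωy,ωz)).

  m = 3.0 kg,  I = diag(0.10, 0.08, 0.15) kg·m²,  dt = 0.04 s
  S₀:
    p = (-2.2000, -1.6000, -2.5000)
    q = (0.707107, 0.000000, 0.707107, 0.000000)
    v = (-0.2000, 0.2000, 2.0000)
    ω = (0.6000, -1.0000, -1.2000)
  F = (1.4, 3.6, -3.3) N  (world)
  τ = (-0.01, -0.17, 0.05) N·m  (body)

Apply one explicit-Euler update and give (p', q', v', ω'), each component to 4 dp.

p' = (-2.2080, -1.5920, -2.4200)
q' = (0.7208, -0.0085, 0.6926, -0.0254)
v' = (-0.1813, 0.2480, 1.9560)
ω' = (0.5624, -1.1030, -1.1899)

gyro term ω×Iω = (0.0840, 0.0360, 0.0120)
angular accel α = (-0.9400, -2.5750, 0.2533)
new body rate ω' = (0.5624, -1.1030, -1.1899)
q⊗(0,ω) = (0.7071070, -0.4242642, -0.7071070, -1.2727926)
q + ½dt·q⊗(0,ω), renormalized = (0.7208, -0.0085, 0.6926, -0.0254)
linear accel F/m = (0.4667, 1.2000, -1.1000)
new position p' = (-2.2080, -1.5920, -2.4200)
v' = v + a·dt = (-0.1813, 0.2480, 1.9560)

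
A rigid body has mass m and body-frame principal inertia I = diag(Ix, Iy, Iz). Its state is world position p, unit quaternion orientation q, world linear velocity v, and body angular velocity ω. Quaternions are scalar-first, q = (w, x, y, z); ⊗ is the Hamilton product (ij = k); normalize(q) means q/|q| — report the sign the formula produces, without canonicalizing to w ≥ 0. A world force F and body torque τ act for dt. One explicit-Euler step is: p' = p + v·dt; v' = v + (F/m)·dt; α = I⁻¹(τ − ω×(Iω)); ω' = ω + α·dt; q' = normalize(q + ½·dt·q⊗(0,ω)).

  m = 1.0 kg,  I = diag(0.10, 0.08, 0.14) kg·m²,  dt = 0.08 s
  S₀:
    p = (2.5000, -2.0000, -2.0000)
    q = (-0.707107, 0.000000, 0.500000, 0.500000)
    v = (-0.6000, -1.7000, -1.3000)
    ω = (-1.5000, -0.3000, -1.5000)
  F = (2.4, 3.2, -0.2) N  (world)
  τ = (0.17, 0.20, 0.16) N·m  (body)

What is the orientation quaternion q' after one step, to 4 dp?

q⊗(0,ω) = (0.9000000, 0.4606605, -0.5378679, 1.8106605)
q' = normalize(q + ½dt·q⊗(0,ω)) = (-0.6687, 0.0184, 0.4767, 0.5703)

q' = (-0.6687, 0.0184, 0.4767, 0.5703)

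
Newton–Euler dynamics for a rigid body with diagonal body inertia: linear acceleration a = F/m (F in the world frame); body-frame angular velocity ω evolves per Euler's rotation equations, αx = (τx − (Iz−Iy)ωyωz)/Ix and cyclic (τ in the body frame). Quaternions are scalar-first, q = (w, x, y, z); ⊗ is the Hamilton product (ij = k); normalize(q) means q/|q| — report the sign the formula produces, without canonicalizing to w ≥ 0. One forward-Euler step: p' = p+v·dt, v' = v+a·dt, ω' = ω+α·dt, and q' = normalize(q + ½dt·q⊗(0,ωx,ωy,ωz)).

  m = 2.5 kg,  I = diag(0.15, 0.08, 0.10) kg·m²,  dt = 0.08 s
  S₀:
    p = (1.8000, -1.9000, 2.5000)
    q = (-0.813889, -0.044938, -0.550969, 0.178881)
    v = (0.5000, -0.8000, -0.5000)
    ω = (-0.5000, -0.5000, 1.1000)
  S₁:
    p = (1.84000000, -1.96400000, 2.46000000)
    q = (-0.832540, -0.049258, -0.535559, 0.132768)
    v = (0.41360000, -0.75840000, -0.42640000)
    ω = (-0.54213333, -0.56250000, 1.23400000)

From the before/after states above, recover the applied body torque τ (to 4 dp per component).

Δω = ω₁−ω₀ = (-0.04213333, -0.06250000, 0.13400000)
precession coupling = (-0.0110, -0.0275, -0.0175)
τ = I·(Δω/dt) + ω₀×(Iω₀) = (-0.0900, -0.0900, 0.1500)

τ = (-0.0900, -0.0900, 0.1500)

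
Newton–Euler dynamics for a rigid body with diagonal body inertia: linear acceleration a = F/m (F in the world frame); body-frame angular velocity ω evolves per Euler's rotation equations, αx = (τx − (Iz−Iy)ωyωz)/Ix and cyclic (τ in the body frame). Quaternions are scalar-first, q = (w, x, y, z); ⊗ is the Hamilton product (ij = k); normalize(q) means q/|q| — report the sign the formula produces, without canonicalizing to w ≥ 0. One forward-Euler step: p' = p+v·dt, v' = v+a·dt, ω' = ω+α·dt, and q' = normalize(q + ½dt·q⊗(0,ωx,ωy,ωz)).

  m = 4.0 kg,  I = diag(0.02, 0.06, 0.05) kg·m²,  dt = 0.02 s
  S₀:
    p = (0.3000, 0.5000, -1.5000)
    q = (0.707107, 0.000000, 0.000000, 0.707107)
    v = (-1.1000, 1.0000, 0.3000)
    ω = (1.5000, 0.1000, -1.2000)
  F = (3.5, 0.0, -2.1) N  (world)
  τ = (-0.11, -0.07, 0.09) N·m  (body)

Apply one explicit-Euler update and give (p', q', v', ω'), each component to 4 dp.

linear accel F/m = (0.8750, 0.0000, -0.5250)
p + v·dt = (0.2780, 0.5200, -1.4940)
new velocity v' = (-1.0825, 1.0000, 0.2895)
gyro term ω×Iω = (0.0012, 0.0540, 0.0060)
angular accel α = (-5.5600, -2.0667, 1.6800)
ω' = ω + α·dt = (1.3888, 0.0587, -1.1664)
q⊗(0,ω) = (0.8485284, 0.9899498, 1.1313712, -0.8485284)
q + ½dt·q⊗(0,ω), renormalized = (0.7155, 0.0099, 0.0113, 0.6985)

p' = (0.2780, 0.5200, -1.4940)
q' = (0.7155, 0.0099, 0.0113, 0.6985)
v' = (-1.0825, 1.0000, 0.2895)
ω' = (1.3888, 0.0587, -1.1664)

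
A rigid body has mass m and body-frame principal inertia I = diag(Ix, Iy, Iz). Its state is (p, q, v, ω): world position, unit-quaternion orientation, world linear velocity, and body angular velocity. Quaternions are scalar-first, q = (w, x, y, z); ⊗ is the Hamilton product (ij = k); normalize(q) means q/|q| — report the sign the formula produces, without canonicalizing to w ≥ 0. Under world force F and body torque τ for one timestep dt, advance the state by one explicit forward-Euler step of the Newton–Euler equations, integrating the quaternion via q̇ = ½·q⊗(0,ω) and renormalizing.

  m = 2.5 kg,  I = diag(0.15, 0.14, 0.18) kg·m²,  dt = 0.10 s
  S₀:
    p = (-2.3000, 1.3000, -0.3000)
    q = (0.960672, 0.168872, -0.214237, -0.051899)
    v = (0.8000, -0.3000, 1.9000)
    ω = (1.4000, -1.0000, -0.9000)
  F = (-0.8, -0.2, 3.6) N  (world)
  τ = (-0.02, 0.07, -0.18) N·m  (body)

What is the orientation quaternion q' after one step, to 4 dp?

2q̇ = q⊗(0,ω) = (-0.4973669, 1.4858551, -0.8813458, -0.7335450)
q' = normalize(q + ½dt·q⊗(0,ω)) = (0.9314, 0.2420, -0.2571, -0.0882)

q' = (0.9314, 0.2420, -0.2571, -0.0882)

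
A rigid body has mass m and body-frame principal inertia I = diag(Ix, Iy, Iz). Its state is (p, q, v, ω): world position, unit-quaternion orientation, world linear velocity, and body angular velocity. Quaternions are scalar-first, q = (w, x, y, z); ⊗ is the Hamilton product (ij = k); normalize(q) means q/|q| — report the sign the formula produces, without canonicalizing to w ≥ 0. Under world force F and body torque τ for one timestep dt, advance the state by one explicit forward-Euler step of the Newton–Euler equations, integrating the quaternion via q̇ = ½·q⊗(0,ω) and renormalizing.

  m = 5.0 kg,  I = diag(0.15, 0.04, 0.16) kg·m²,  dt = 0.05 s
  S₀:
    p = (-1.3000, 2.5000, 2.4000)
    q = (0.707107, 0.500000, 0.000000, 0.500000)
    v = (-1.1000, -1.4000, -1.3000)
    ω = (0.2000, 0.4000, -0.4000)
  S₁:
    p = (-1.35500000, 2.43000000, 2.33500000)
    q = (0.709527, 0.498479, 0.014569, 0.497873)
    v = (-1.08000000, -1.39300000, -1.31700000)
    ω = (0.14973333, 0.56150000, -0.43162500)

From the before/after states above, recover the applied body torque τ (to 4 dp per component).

τ = (-0.1700, 0.1300, -0.1100)

ω₁ − ω₀ = (-0.05026667, 0.16150000, -0.03162500)
applied torque τ = (-0.1700, 0.1300, -0.1100)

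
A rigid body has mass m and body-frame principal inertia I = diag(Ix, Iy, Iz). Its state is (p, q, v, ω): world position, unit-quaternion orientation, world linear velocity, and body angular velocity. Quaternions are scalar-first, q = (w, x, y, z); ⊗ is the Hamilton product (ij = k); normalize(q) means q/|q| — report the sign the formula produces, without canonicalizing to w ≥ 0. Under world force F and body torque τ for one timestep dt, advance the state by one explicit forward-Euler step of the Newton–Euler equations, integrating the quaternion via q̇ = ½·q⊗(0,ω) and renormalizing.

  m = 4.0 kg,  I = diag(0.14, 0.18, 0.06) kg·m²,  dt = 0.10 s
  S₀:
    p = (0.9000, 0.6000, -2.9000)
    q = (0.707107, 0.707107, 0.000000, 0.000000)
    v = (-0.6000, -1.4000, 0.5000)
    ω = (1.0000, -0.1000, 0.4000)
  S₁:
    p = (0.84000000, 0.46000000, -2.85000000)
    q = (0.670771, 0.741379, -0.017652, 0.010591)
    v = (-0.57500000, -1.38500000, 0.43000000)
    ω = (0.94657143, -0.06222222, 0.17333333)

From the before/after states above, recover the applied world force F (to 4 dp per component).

v₁ − v₀ = (0.02500000, 0.01500000, -0.07000000)
m·(v₁−v₀)/dt = (1.0000, 0.6000, -2.8000)

F = (1.0000, 0.6000, -2.8000)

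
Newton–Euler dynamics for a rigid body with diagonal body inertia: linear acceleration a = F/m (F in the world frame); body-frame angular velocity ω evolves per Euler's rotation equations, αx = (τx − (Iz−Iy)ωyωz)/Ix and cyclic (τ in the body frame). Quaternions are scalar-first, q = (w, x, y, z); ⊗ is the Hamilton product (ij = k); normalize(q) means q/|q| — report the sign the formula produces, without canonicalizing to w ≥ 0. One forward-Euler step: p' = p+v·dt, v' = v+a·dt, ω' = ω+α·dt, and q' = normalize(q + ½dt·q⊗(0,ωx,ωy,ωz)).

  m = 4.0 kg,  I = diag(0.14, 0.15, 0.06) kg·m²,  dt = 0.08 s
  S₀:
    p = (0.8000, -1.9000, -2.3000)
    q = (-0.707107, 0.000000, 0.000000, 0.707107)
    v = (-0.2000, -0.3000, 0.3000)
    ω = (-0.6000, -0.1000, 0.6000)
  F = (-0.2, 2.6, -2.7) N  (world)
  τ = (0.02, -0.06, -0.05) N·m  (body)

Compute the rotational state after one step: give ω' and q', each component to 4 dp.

ω' = (-0.5917, -0.1166, 0.5325)
q' = (-0.7237, 0.0198, -0.0141, 0.6897)

precession coupling ω×(Iω) = (0.0054, -0.0288, 0.0006)
α = I⁻¹(τ − ω×Iω) = (0.1043, -0.2080, -0.8433)
ω' = ω + α·dt = (-0.5917, -0.1166, 0.5325)
2q̇ = q⊗(0,ω) = (-0.4242642, 0.4949749, -0.3535535, -0.4242642)
updated quaternion q' = (-0.7237, 0.0198, -0.0141, 0.6897)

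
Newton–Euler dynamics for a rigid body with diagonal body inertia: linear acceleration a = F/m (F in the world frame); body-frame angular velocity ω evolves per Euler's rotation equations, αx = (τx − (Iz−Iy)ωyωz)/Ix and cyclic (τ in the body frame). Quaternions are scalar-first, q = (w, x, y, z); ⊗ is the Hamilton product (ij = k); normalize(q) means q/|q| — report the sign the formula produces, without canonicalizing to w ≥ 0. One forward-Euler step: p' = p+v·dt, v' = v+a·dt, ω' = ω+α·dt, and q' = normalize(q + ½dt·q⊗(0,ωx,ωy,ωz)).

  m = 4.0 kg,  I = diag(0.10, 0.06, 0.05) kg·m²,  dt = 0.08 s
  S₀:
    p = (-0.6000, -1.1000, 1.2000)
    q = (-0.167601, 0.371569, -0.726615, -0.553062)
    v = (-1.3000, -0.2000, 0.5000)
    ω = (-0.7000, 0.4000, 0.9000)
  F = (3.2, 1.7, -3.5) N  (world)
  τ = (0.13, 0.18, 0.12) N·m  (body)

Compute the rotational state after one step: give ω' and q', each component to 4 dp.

ω' = (-0.5931, 0.6820, 1.0741)
q' = (-0.1255, 0.3585, -0.7263, -0.5728)

ω×(Iω) gyroscopic = (-0.0036, -0.0315, 0.0112)
α = I⁻¹(τ − ω×Iω) = (1.3360, 3.5250, 2.1760)
ω + α·dt = (-0.5931, 0.6820, 1.0741)
q⊗(0,ω) = (1.0485001, -0.3154080, -0.0143091, -0.5108438)
updated quaternion q' = (-0.1255, 0.3585, -0.7263, -0.5728)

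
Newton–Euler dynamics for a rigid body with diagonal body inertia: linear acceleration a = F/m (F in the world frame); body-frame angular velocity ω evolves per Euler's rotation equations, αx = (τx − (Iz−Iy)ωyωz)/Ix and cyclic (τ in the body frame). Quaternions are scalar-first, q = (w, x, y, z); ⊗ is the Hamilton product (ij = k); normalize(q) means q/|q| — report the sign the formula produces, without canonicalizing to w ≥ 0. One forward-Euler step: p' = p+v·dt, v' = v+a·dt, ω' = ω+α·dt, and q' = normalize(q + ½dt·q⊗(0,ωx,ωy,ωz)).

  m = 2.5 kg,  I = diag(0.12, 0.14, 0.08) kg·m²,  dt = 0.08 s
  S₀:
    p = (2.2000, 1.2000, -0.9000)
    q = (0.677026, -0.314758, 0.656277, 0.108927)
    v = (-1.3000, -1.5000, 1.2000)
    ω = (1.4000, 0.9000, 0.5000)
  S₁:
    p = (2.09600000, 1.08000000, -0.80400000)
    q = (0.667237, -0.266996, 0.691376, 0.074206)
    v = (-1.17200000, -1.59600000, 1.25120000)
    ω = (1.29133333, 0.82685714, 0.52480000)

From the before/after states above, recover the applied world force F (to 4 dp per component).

F = (4.0000, -3.0000, 1.6000)

v₁ − v₀ = (0.12800000, -0.09600000, 0.05120000)
applied force F = (4.0000, -3.0000, 1.6000)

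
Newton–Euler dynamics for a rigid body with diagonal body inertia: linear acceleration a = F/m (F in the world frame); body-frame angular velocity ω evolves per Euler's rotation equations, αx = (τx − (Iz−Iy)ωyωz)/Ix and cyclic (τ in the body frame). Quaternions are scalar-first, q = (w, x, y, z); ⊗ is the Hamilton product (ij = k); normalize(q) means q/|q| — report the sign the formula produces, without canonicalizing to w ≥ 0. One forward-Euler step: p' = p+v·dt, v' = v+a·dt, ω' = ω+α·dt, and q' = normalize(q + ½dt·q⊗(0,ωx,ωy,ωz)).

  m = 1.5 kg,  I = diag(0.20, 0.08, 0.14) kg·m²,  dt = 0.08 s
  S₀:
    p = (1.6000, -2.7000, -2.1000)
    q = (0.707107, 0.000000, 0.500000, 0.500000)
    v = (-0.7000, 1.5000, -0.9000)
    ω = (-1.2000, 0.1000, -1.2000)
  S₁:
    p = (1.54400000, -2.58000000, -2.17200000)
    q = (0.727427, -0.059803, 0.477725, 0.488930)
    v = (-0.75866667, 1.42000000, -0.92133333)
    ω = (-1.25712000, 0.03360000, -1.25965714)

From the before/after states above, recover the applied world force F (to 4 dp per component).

F = (-1.1000, -1.5000, -0.4000)

Δv = v₁−v₀ = (-0.05866667, -0.08000000, -0.02133333)
applied force F = (-1.1000, -1.5000, -0.4000)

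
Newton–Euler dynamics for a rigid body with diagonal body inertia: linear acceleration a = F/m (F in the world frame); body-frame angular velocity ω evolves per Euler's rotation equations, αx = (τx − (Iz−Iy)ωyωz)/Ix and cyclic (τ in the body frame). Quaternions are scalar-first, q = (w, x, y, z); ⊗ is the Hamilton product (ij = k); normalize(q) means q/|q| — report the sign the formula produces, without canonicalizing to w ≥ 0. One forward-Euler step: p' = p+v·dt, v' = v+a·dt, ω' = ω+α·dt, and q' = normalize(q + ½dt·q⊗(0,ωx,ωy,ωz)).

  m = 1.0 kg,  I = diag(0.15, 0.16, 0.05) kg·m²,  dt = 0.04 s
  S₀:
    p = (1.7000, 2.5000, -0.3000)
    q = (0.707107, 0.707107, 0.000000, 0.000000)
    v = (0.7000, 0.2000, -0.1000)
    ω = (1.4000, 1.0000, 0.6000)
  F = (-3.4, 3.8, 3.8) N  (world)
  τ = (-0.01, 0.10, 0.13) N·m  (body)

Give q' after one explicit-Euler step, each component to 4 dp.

q' = (0.6869, 0.7264, 0.0057, 0.0226)

q⊗(0,ω) = (-0.9899498, 0.9899498, 0.2828428, 1.1313712)
q' = normalize(q + ½dt·q⊗(0,ω)) = (0.6869, 0.7264, 0.0057, 0.0226)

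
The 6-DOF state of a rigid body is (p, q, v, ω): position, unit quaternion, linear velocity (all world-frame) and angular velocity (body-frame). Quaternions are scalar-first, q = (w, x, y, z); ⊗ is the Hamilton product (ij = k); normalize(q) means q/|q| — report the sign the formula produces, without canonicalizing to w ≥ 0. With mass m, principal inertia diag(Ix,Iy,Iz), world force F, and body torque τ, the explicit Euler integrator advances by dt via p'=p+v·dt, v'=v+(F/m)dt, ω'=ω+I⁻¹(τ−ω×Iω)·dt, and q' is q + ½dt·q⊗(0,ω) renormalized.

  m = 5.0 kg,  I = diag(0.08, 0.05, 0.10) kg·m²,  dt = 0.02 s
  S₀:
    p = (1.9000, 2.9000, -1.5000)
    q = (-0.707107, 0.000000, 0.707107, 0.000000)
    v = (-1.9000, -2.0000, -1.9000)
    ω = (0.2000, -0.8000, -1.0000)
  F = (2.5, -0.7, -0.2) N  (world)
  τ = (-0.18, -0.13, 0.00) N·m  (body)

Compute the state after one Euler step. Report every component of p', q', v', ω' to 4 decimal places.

p' = (1.8620, 2.8600, -1.5380)
q' = (-0.7014, -0.0085, 0.7127, 0.0057)
v' = (-1.8900, -2.0028, -1.9008)
ω' = (0.1450, -0.8536, -1.0010)

a = F/m = (0.5000, -0.1400, -0.0400)
p' = p + v·dt = (1.8620, 2.8600, -1.5380)
v + (F/m)dt = (-1.8900, -2.0028, -1.9008)
gyro term ω×Iω = (0.0400, 0.0040, 0.0048)
(τ − ω×Iω)/I = (-2.7500, -2.6800, -0.0480)
ω + α·dt = (0.1450, -0.8536, -1.0010)
Hamilton product q⊗(0,ω) = (0.5656856, -0.8485284, 0.5656856, 0.5656856)
q + ½dt·q⊗(0,ω), renormalized = (-0.7014, -0.0085, 0.7127, 0.0057)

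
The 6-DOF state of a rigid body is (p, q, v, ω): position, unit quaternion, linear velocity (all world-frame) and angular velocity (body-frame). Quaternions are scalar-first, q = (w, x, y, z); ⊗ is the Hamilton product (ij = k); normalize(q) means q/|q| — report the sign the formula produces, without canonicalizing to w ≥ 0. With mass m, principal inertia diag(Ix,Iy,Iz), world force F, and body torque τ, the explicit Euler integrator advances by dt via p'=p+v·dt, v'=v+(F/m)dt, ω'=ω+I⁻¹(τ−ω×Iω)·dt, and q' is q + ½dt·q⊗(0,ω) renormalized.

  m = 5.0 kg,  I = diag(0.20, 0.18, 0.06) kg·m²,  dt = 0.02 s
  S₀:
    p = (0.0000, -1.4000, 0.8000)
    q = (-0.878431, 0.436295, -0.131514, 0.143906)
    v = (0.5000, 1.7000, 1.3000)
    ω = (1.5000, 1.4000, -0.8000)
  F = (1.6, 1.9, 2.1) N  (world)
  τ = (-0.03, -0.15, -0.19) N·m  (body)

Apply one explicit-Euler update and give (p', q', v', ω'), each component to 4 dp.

p + v·dt = (0.0100, -1.3660, 0.8260)
v' = v + a·dt = (0.5064, 1.7076, 1.3084)
(τ − ω×Iω)/I = (-0.8220, 0.1000, -2.4667)
ω + α·dt = (1.4836, 1.4020, -0.8493)
q⊗(0,ω) = (-0.3551981, -1.4139037, -0.6649084, 1.5108288)
q + ½dt·q⊗(0,ω), renormalized = (-0.8818, 0.4221, -0.1381, 0.1590)

p' = (0.0100, -1.3660, 0.8260)
q' = (-0.8818, 0.4221, -0.1381, 0.1590)
v' = (0.5064, 1.7076, 1.3084)
ω' = (1.4836, 1.4020, -0.8493)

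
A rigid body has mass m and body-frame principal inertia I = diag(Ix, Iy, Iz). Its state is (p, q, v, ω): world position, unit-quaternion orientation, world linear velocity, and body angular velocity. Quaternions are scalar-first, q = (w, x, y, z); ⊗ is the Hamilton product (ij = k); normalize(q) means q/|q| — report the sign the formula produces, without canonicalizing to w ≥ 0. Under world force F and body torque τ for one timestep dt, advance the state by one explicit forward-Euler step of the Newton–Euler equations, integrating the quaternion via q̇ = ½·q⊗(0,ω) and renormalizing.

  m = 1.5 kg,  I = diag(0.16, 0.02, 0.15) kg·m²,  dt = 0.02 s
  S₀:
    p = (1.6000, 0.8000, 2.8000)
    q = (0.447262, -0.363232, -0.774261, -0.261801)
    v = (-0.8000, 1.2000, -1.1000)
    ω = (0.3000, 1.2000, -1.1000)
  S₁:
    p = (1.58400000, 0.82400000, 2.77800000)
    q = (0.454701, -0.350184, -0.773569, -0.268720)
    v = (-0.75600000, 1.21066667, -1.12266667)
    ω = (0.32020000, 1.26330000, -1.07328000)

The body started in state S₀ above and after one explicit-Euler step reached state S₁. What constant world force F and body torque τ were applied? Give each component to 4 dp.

F = (3.3000, 0.8000, -1.7000)
τ = (-0.0100, 0.0600, 0.1500)

v₁ − v₀ = (0.04400000, 0.01066667, -0.02266667)
applied force F = (3.3000, 0.8000, -1.7000)
ω₁ − ω₀ = (0.02020000, 0.06330000, 0.02672000)
ω₀×(Iω₀) = (-0.1716, -0.0033, -0.0504)
I·α + gyro = (-0.0100, 0.0600, 0.1500)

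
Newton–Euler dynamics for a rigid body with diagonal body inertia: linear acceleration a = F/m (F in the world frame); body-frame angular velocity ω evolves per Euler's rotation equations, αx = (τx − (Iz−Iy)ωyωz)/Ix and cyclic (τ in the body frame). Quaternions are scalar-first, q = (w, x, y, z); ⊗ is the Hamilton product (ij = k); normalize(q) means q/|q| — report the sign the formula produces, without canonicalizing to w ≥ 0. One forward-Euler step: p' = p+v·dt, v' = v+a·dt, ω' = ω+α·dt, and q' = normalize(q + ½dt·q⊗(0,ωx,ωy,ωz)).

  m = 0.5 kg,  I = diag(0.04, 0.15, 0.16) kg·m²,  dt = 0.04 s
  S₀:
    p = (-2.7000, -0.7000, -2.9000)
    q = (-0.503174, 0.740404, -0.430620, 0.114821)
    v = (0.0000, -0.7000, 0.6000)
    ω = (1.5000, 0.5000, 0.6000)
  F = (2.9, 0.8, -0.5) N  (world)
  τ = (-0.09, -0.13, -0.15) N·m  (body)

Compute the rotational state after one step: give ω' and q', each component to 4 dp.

ω' = (1.4070, 0.4941, 0.5419)
q' = (-0.5222, 0.7186, -0.4408, 0.1290)

precession coupling ω×(Iω) = (0.0030, -0.1080, 0.0825)
α = I⁻¹(τ − ω×Iω) = (-2.3250, -0.1467, -1.4531)
ω + α·dt = (1.4070, 0.4941, 0.5419)
2q̇ = q⊗(0,ω) = (-0.9641886, -1.0705435, -0.5235979, 0.7142276)
q' = normalize(q + ½dt·q⊗(0,ω)) = (-0.5222, 0.7186, -0.4408, 0.1290)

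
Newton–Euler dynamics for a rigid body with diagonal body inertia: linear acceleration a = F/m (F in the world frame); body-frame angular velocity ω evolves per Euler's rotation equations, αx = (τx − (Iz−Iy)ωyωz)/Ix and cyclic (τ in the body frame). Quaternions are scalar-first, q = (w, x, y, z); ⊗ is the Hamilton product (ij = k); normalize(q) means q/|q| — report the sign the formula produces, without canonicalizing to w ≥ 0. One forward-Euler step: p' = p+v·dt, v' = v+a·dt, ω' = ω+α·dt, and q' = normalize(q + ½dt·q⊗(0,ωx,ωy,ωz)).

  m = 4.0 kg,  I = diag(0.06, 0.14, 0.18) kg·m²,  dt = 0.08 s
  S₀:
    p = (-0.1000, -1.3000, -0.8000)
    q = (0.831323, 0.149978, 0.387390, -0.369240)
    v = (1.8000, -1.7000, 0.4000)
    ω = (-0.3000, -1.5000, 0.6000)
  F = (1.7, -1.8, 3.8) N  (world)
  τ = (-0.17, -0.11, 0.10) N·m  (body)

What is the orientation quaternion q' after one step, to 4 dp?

q' = (0.8634, 0.1269, 0.3376, -0.3529)

2q̇ = q⊗(0,ω) = (0.8476224, -0.5708229, -1.2261993, 0.3900438)
updated quaternion q' = (0.8634, 0.1269, 0.3376, -0.3529)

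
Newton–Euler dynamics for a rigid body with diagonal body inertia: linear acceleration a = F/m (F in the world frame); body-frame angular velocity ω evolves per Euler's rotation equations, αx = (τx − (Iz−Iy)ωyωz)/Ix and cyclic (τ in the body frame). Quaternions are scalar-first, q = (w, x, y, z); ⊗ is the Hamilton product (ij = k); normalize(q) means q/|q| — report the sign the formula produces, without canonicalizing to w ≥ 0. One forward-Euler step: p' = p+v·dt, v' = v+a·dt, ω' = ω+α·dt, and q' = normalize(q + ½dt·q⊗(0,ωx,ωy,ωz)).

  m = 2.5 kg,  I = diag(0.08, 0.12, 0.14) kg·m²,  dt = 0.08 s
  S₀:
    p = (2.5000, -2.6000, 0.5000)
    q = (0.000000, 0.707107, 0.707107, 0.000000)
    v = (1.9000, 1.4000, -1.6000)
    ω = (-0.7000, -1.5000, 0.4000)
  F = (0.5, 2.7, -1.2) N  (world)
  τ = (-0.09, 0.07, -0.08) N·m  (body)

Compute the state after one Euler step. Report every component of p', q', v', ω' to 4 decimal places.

a = F/m = (0.2000, 1.0800, -0.4800)
new position p' = (2.6520, -2.4880, 0.3720)
v + (F/m)dt = (1.9160, 1.4864, -1.6384)
ω×(Iω) gyroscopic = (-0.0120, 0.0168, 0.0420)
(τ − ω×Iω)/I = (-0.9750, 0.4433, -0.8714)
ω + α·dt = (-0.7780, -1.4645, 0.3303)
q⊗(0,ω) = (1.5556354, 0.2828428, -0.2828428, -0.5656856)
q + ½dt·q⊗(0,ω), renormalized = (0.0621, 0.7168, 0.6942, -0.0226)

p' = (2.6520, -2.4880, 0.3720)
q' = (0.0621, 0.7168, 0.6942, -0.0226)
v' = (1.9160, 1.4864, -1.6384)
ω' = (-0.7780, -1.4645, 0.3303)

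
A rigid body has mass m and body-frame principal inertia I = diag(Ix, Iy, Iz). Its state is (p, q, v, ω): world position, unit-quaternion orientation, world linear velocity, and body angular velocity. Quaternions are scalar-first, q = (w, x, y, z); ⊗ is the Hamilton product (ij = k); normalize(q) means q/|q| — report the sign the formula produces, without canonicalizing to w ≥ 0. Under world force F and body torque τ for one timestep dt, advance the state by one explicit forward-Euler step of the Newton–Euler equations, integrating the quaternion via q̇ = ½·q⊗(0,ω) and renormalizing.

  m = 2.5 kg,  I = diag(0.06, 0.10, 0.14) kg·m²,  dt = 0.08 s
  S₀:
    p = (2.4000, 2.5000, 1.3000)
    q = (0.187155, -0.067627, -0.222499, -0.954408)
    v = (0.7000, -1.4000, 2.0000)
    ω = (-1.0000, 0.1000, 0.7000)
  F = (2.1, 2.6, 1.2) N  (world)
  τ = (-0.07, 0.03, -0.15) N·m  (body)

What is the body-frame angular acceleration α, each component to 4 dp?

ω×(Iω) gyroscopic = (0.0028, 0.0560, -0.0040)
angular accel α = (-1.2133, -0.2600, -1.0429)

α = (-1.2133, -0.2600, -1.0429)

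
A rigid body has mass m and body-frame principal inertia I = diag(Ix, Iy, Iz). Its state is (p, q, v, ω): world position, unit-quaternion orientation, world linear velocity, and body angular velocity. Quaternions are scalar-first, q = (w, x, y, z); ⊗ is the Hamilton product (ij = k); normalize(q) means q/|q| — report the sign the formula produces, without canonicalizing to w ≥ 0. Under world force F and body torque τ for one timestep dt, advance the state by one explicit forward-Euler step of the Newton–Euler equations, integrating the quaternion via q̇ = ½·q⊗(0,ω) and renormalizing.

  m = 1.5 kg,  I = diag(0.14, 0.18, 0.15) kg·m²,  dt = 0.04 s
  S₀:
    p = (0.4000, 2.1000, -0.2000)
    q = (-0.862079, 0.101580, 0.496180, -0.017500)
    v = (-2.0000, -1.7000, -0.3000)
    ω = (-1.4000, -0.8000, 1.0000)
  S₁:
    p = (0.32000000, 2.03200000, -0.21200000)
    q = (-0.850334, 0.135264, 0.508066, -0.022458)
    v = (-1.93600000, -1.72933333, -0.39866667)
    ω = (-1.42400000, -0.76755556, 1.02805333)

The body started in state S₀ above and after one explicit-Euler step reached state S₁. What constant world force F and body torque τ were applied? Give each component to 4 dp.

ω₁ − ω₀ = (-0.02400000, 0.03244444, 0.02805333)
I·α + gyro = (-0.0600, 0.1600, 0.1500)
v₁ − v₀ = (0.06400000, -0.02933333, -0.09866667)
m·(v₁−v₀)/dt = (2.4000, -1.1000, -3.7000)

F = (2.4000, -1.1000, -3.7000)
τ = (-0.0600, 0.1600, 0.1500)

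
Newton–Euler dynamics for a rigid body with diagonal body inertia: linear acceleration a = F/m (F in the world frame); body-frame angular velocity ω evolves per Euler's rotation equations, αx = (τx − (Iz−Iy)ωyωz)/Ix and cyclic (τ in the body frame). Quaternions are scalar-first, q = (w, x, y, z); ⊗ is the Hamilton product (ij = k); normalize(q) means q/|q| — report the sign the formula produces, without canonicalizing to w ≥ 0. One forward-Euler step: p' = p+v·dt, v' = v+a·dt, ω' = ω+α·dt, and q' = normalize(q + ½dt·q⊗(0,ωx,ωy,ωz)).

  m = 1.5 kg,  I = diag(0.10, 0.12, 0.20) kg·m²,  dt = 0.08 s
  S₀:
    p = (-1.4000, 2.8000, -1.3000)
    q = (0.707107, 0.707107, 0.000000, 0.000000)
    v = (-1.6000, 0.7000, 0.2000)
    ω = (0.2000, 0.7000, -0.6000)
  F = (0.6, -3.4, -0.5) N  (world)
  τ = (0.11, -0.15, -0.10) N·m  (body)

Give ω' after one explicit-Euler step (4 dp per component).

gyro term ω×Iω = (-0.0336, 0.0120, 0.0028)
α = I⁻¹(τ − ω×Iω) = (1.4360, -1.3500, -0.5140)
ω + α·dt = (0.3149, 0.5920, -0.6411)

ω' = (0.3149, 0.5920, -0.6411)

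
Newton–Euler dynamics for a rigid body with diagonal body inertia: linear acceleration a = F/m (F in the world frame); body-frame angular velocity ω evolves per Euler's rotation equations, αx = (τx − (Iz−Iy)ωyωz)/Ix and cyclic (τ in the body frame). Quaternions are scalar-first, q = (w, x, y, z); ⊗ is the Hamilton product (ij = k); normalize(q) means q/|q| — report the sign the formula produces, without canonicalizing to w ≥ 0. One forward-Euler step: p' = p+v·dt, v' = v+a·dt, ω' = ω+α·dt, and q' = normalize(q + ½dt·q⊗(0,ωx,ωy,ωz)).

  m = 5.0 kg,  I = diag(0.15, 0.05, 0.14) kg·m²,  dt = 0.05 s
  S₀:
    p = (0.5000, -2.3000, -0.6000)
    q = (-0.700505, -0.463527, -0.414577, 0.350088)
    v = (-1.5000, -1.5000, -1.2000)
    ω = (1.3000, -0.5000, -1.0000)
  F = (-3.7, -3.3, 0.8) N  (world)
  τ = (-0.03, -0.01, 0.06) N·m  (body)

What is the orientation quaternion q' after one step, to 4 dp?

q⊗(0,ω) = (0.7453846, -0.3210355, 0.3418399, 1.4712186)
q + ½dt·q⊗(0,ω), renormalized = (-0.6812, -0.4711, -0.4057, 0.3865)

q' = (-0.6812, -0.4711, -0.4057, 0.3865)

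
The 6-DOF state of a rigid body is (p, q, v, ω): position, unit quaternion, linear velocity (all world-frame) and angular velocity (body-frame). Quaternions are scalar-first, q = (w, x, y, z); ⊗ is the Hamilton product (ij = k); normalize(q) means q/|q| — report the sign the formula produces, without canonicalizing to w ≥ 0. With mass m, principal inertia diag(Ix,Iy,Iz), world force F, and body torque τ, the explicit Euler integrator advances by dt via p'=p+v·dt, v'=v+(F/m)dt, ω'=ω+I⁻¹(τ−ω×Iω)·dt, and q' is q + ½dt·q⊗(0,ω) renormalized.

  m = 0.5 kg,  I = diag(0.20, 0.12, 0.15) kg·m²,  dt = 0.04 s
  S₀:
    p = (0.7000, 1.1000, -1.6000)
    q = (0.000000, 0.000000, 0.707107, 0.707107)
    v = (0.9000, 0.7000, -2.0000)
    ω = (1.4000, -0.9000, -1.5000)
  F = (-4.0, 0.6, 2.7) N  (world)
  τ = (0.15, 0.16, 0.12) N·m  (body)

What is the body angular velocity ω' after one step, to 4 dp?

angular accel α = (0.5475, 2.2083, 0.1280)
new body rate ω' = (1.4219, -0.8117, -1.4949)

ω' = (1.4219, -0.8117, -1.4949)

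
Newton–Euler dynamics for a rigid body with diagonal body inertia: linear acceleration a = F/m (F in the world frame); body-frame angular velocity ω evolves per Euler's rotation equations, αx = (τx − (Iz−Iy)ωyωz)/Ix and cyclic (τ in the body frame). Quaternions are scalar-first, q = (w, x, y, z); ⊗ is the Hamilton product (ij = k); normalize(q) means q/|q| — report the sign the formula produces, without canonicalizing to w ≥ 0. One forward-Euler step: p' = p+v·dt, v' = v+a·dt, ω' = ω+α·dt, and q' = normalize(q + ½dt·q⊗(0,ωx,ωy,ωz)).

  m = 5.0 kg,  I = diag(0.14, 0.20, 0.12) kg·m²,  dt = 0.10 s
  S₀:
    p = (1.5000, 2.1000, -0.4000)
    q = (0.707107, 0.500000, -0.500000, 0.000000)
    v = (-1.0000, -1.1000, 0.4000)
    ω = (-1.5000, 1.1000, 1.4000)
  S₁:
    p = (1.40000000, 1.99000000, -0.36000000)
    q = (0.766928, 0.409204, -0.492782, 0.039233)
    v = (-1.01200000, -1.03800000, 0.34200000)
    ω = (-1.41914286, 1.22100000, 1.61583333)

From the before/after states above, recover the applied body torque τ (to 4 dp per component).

τ = (-0.0100, 0.2000, 0.1600)

rate change Δω = (0.08085714, 0.12100000, 0.21583333)
applied torque τ = (-0.0100, 0.2000, 0.1600)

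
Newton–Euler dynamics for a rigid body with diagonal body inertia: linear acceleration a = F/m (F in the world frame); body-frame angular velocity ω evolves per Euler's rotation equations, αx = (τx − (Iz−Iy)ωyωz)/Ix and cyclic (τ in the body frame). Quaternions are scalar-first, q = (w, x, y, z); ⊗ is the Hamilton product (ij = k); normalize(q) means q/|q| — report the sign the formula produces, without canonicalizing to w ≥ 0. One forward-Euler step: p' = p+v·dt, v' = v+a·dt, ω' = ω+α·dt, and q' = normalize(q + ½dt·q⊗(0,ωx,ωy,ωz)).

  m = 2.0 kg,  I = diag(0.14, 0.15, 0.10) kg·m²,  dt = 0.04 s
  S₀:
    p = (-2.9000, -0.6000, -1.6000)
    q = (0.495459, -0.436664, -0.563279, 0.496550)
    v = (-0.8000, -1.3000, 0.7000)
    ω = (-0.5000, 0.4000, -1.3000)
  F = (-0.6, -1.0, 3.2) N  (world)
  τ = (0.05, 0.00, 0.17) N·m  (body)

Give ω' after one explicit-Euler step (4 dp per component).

ω×(Iω) gyroscopic = (0.0260, 0.0260, -0.0020)
α = I⁻¹(τ − ω×Iω) = (0.1714, -0.1733, 1.7200)
ω + α·dt = (-0.4931, 0.3931, -1.2312)

ω' = (-0.4931, 0.3931, -1.2312)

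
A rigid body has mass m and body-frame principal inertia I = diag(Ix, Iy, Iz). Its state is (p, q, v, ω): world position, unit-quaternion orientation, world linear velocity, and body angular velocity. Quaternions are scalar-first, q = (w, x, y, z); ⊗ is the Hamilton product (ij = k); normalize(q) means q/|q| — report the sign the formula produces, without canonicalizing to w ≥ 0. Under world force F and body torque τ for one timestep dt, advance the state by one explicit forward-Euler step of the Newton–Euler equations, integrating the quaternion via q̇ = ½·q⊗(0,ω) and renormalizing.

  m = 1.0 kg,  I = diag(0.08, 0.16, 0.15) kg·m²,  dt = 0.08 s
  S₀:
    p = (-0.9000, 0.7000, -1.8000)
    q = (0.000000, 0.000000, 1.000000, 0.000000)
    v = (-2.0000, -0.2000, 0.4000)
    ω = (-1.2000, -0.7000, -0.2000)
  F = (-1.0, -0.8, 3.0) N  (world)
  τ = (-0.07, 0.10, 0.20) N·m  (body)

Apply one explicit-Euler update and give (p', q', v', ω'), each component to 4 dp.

p' = (-1.0600, 0.6840, -1.7680)
q' = (0.0280, -0.0080, 0.9984, 0.0479)
v' = (-2.0800, -0.2640, 0.6400)
ω' = (-1.2686, -0.6416, -0.1292)

angular accel α = (-0.8575, 0.7300, 0.8853)
ω + α·dt = (-1.2686, -0.6416, -0.1292)
q⊗(0,ω) = (0.7000000, -0.2000000, 0.0000000, 1.2000000)
updated quaternion q' = (0.0280, -0.0080, 0.9984, 0.0479)
linear accel F/m = (-1.0000, -0.8000, 3.0000)
p + v·dt = (-1.0600, 0.6840, -1.7680)
new velocity v' = (-2.0800, -0.2640, 0.6400)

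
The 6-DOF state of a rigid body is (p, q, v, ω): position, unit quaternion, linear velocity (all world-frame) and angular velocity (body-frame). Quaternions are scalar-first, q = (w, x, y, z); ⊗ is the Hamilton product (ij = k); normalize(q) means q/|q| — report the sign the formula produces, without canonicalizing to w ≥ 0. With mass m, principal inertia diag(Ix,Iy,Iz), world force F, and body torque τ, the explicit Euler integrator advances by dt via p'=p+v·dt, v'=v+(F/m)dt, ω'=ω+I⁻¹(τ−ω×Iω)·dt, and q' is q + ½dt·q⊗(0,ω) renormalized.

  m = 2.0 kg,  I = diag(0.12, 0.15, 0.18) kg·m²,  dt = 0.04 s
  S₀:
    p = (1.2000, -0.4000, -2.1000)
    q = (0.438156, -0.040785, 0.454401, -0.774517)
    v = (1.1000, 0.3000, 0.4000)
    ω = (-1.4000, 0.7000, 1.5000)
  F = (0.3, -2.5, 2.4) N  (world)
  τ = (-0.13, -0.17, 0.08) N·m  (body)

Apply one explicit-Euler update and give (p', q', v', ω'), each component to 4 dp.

p' = (1.2440, -0.3880, -2.0840)
q' = (0.4535, -0.0286, 0.4830, -0.7485)
v' = (1.1060, 0.2500, 0.4480)
ω' = (-1.4538, 0.6211, 1.5243)

a = F/m = (0.1500, -1.2500, 1.2000)
p + v·dt = (1.2440, -0.3880, -2.0840)
v' = v + a·dt = (1.1060, 0.2500, 0.4480)
(τ − ω×Iω)/I = (-1.3458, -1.9733, 0.6078)
ω + α·dt = (-1.4538, 0.6211, 1.5243)
2q̇ = q⊗(0,ω) = (0.7865958, 0.6103450, 1.4522105, 1.2648459)
updated quaternion q' = (0.4535, -0.0286, 0.4830, -0.7485)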